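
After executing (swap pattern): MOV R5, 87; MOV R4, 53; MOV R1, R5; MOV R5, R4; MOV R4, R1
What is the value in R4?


Register state trace (swap pattern):
  MOV R5, 87  → R5 = 87
  MOV R4, 53  → R4 = 53
  MOV R1, R5  → R1 = 87  (save R5)
  MOV R5, R4  → R5 = 53  (R5 gets R4's value)
  MOV R4, R1  → R4 = 87  (R4 gets saved value)
Final: R4 = 87

87


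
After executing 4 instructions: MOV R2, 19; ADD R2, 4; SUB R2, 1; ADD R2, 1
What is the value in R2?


Register state trace:
  MOV R2, 19  → R2 = 19
  ADD R2, 4  → R2 = 19 + 4 = 23
  SUB R2, 1  → R2 = 23 - 1 = 22
  ADD R2, 1  → R2 = 22 + 1 = 23
Final: R2 = 23

23


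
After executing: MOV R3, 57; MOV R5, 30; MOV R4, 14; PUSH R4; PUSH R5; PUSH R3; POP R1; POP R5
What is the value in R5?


Stack trace (top is rightmost):
  MOV R3, 57  → R3 = 57
  MOV R5, 30  → R5 = 30
  MOV R4, 14  → R4 = 14
  PUSH R4  → stack: [14]
  PUSH R5  → stack: [14, 30]
  PUSH R3  → stack: [14, 30, 57]
  POP R1  → R1 = 57, stack: [14, 30]
  POP R5  → R5 = 30, stack: [14]
Final: R5 = 30

30


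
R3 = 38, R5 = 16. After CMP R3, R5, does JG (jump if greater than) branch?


Trace:
  R3 = 38, R5 = 16
  CMP R3, R5  → compares 38 vs 16
  JG checks: is 38 greater than 16?
  38 > 16, so condition is true
Branch taken: Yes

Yes


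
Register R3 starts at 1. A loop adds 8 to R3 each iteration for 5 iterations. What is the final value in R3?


Starting value: R3 = 1
  Iter 1: R3 = 1 + 8 = 9
  Iter 2: R3 = 9 + 8 = 17
  Iter 3: R3 = 17 + 8 = 25
  Iter 4: R3 = 25 + 8 = 33
  Iter 5: R3 = 33 + 8 = 41
Final: R3 = 41

41


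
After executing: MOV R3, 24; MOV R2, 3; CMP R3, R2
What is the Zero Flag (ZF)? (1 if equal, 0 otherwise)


Register state trace:
  MOV R3, 24  → R3 = 24
  MOV R2, 3  → R2 = 3
  CMP R3, R2  → computes 24 - 3 = 21
  Result is nonzero, so values are not equal
ZF = 0

0


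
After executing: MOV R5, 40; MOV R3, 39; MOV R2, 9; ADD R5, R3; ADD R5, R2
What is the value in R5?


Register state trace:
  MOV R5, 40  → R5 = 40
  MOV R3, 39  → R3 = 39
  MOV R2, 9  → R2 = 9
  ADD R5, R3  → R5 = 40 + 39 = 79
  ADD R5, R2  → R5 = 79 + 9 = 88
Final: R5 = 88

88


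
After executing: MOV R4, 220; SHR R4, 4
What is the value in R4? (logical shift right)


Register state trace:
  MOV R4, 220  → R4 = 220
  SHR R4, 4  → R4 = 220 >> 4 = 220 // 2^4 = 13
Final: R4 = 13

13


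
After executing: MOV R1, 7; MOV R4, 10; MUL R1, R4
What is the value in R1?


Register state trace:
  MOV R1, 7  → R1 = 7
  MOV R4, 10  → R4 = 10
  MUL R1, R4  → R1 = 7 * 10 = 70
Final: R1 = 70

70


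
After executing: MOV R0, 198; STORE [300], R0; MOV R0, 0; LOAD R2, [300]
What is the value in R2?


Register and memory trace:
  MOV R0, 198  → R0 = 198
  STORE [300], R0  → mem[300] = 198
  MOV R0, 0  → R0 = 0
  LOAD R2, [300]  → R2 = mem[300] = 198
Final: R2 = 198

198


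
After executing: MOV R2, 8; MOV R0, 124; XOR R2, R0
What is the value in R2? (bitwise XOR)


Register state trace:
  MOV R2, 8  → R2 = 8 (0b00001000)
  MOV R0, 124  → R0 = 124 (0b01111100)
  XOR R2, R0  → R2 = 8 XOR 124 = 116 (0b01110100)
Final: R2 = 116

116


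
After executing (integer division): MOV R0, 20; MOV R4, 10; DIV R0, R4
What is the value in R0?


Register state trace:
  MOV R0, 20  → R0 = 20
  MOV R4, 10  → R4 = 10
  DIV R0, R4  → R0 = 20 // 10 = 2
Final: R0 = 2

2


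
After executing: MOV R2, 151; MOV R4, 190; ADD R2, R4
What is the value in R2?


Register state trace:
  MOV R2, 151  → R2 = 151
  MOV R4, 190  → R4 = 190
  ADD R2, R4  → R2 = 151 + 190 = 341
Final: R2 = 341

341


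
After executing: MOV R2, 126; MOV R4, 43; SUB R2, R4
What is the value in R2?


Register state trace:
  MOV R2, 126  → R2 = 126
  MOV R4, 43  → R4 = 43
  SUB R2, R4  → R2 = 126 - 43 = 83
Final: R2 = 83

83


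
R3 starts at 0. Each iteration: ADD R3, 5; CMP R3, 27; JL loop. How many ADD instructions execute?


Loop trace (R3 starts at 0, target 27, step 5):
  ADD #1: R3 = 0 + 5 = 5  → 5 < 27, loop
  ADD #2: R3 = 5 + 5 = 10  → 10 < 27, loop
  ADD #3: R3 = 10 + 5 = 15  → 15 < 27, loop
  ADD #4: R3 = 15 + 5 = 20  → 20 < 27, loop
  ADD #5: R3 = 20 + 5 = 25  → 25 < 27, loop
  ADD #6: R3 = 25 + 5 = 30  → 30 >= 27, exit
Total ADD instructions: 6

6


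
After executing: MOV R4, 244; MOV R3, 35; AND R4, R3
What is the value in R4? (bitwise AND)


Register state trace:
  MOV R4, 244  → R4 = 244 (0b11110100)
  MOV R3, 35  → R3 = 35 (0b00100011)
  AND R4, R3  → R4 = 244 AND 35 = 32 (0b00100000)
Final: R4 = 32

32


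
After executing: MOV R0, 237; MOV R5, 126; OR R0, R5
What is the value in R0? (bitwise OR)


Register state trace:
  MOV R0, 237  → R0 = 237 (0b11101101)
  MOV R5, 126  → R5 = 126 (0b01111110)
  OR R0, R5   → R0 = 237 OR 126 = 255 (0b11111111)
Final: R0 = 255

255


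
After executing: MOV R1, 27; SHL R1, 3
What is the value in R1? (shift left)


Register state trace:
  MOV R1, 27  → R1 = 27
  SHL R1, 3  → R1 = 27 << 3 = 27 * 2^3 = 216
Final: R1 = 216

216


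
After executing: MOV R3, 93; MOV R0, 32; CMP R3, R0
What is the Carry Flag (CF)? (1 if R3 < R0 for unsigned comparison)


Register state trace:
  MOV R3, 93  → R3 = 93
  MOV R0, 32  → R0 = 32
  CMP R3, R0  → unsigned 93 - 32: no borrow
  93 >= 32, so CF = 0
CF = 0

0


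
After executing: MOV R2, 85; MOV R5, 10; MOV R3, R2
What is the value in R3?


Register state trace:
  MOV R2, 85  → R2 = 85
  MOV R5, 10  → R5 = 10
  MOV R3, R2  → R3 = 85
Final: R3 = 85

85


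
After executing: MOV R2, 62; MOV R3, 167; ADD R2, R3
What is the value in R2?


Register state trace:
  MOV R2, 62  → R2 = 62
  MOV R3, 167  → R3 = 167
  ADD R2, R3  → R2 = 62 + 167 = 229
Final: R2 = 229

229


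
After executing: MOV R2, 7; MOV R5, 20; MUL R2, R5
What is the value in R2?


Register state trace:
  MOV R2, 7  → R2 = 7
  MOV R5, 20  → R5 = 20
  MUL R2, R5  → R2 = 7 * 20 = 140
Final: R2 = 140

140


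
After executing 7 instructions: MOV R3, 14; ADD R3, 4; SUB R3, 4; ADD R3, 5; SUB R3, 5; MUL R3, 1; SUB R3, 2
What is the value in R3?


Register state trace:
  MOV R3, 14  → R3 = 14
  ADD R3, 4  → R3 = 14 + 4 = 18
  SUB R3, 4  → R3 = 18 - 4 = 14
  ADD R3, 5  → R3 = 14 + 5 = 19
  SUB R3, 5  → R3 = 19 - 5 = 14
  MUL R3, 1  → R3 = 14 * 1 = 14
  SUB R3, 2  → R3 = 14 - 2 = 12
Final: R3 = 12

12


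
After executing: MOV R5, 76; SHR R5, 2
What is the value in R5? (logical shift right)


Register state trace:
  MOV R5, 76  → R5 = 76
  SHR R5, 2  → R5 = 76 >> 2 = 76 // 2^2 = 19
Final: R5 = 19

19


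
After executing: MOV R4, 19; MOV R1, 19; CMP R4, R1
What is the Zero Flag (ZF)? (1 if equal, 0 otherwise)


Register state trace:
  MOV R4, 19  → R4 = 19
  MOV R1, 19  → R1 = 19
  CMP R4, R1  → computes 19 - 19 = 0
  Result is zero, so values are equal
ZF = 1

1


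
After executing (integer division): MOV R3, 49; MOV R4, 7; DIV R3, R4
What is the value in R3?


Register state trace:
  MOV R3, 49  → R3 = 49
  MOV R4, 7  → R4 = 7
  DIV R3, R4  → R3 = 49 // 7 = 7
Final: R3 = 7

7


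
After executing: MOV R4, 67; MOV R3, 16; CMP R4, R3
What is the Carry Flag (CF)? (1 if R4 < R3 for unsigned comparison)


Register state trace:
  MOV R4, 67  → R4 = 67
  MOV R3, 16  → R3 = 16
  CMP R4, R3  → unsigned 67 - 16: no borrow
  67 >= 16, so CF = 0
CF = 0

0


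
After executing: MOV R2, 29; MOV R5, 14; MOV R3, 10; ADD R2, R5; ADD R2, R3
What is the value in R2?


Register state trace:
  MOV R2, 29  → R2 = 29
  MOV R5, 14  → R5 = 14
  MOV R3, 10  → R3 = 10
  ADD R2, R5  → R2 = 29 + 14 = 43
  ADD R2, R3  → R2 = 43 + 10 = 53
Final: R2 = 53

53


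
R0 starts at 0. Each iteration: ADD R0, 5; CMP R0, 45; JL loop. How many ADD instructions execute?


Loop trace (R0 starts at 0, target 45, step 5):
  ADD #1: R0 = 0 + 5 = 5  → 5 < 45, loop
  ADD #2: R0 = 5 + 5 = 10  → 10 < 45, loop
  ADD #3: R0 = 10 + 5 = 15  → 15 < 45, loop
  ADD #4: R0 = 15 + 5 = 20  → 20 < 45, loop
  ADD #5: R0 = 20 + 5 = 25  → 25 < 45, loop
  ADD #6: R0 = 25 + 5 = 30  → 30 < 45, loop
  ADD #7: R0 = 30 + 5 = 35  → 35 < 45, loop
  ADD #8: R0 = 35 + 5 = 40  → 40 < 45, loop
  ADD #9: R0 = 40 + 5 = 45  → 45 >= 45, exit
Total ADD instructions: 9

9


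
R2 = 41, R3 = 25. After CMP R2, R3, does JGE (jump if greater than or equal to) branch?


Trace:
  R2 = 41, R3 = 25
  CMP R2, R3  → compares 41 vs 25
  JGE checks: is 41 greater than or equal to 25?
  41 > 25, so condition is true
Branch taken: Yes

Yes


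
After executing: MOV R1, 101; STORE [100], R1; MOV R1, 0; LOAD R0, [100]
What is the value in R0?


Register and memory trace:
  MOV R1, 101  → R1 = 101
  STORE [100], R1  → mem[100] = 101
  MOV R1, 0  → R1 = 0
  LOAD R0, [100]  → R0 = mem[100] = 101
Final: R0 = 101

101


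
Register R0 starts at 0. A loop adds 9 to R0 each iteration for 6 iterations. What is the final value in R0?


Starting value: R0 = 0
  Iter 1: R0 = 0 + 9 = 9
  Iter 2: R0 = 9 + 9 = 18
  Iter 3: R0 = 18 + 9 = 27
  Iter 4: R0 = 27 + 9 = 36
  Iter 5: R0 = 36 + 9 = 45
  Iter 6: R0 = 45 + 9 = 54
Final: R0 = 54

54


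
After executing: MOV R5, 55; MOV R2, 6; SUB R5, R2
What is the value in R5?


Register state trace:
  MOV R5, 55  → R5 = 55
  MOV R2, 6  → R2 = 6
  SUB R5, R2  → R5 = 55 - 6 = 49
Final: R5 = 49

49


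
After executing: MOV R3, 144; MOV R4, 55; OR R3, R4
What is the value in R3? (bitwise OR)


Register state trace:
  MOV R3, 144  → R3 = 144 (0b10010000)
  MOV R4, 55  → R4 = 55 (0b00110111)
  OR R3, R4   → R3 = 144 OR 55 = 183 (0b10110111)
Final: R3 = 183

183


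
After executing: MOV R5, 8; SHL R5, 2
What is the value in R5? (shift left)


Register state trace:
  MOV R5, 8  → R5 = 8
  SHL R5, 2  → R5 = 8 << 2 = 8 * 2^2 = 32
Final: R5 = 32

32


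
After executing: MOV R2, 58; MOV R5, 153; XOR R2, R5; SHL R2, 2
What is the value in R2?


Register state trace:
  MOV R2, 58  → R2 = 58 (0b00111010)
  MOV R5, 153  → R5 = 153 (0b10011001)
  XOR R2, R5  → R2 = 58 XOR 153 = 163 (0b10100011)
  SHL R2, 2  → R2 = 163 << 2 = 652
Final: R2 = 652

652


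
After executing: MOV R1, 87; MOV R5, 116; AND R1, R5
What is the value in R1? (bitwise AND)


Register state trace:
  MOV R1, 87  → R1 = 87 (0b01010111)
  MOV R5, 116  → R5 = 116 (0b01110100)
  AND R1, R5  → R1 = 87 AND 116 = 84 (0b01010100)
Final: R1 = 84

84


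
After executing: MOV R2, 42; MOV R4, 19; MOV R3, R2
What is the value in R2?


Register state trace:
  MOV R2, 42  → R2 = 42
  MOV R4, 19  → R4 = 19
  MOV R3, R2  → R3 = 42
Final: R2 = 42

42


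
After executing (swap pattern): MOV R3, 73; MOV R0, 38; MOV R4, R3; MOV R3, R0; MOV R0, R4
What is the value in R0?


Register state trace (swap pattern):
  MOV R3, 73  → R3 = 73
  MOV R0, 38  → R0 = 38
  MOV R4, R3  → R4 = 73  (save R3)
  MOV R3, R0  → R3 = 38  (R3 gets R0's value)
  MOV R0, R4  → R0 = 73  (R0 gets saved value)
Final: R0 = 73

73


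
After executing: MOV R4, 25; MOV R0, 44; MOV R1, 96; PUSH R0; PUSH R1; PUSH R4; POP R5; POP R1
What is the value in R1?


Stack trace (top is rightmost):
  MOV R4, 25  → R4 = 25
  MOV R0, 44  → R0 = 44
  MOV R1, 96  → R1 = 96
  PUSH R0  → stack: [44]
  PUSH R1  → stack: [44, 96]
  PUSH R4  → stack: [44, 96, 25]
  POP R5  → R5 = 25, stack: [44, 96]
  POP R1  → R1 = 96, stack: [44]
Final: R1 = 96

96


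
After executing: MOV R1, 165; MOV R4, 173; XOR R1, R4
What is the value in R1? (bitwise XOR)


Register state trace:
  MOV R1, 165  → R1 = 165 (0b10100101)
  MOV R4, 173  → R4 = 173 (0b10101101)
  XOR R1, R4  → R1 = 165 XOR 173 = 8 (0b00001000)
Final: R1 = 8

8


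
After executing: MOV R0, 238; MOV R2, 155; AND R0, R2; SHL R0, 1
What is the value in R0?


Register state trace:
  MOV R0, 238  → R0 = 238 (0b11101110)
  MOV R2, 155  → R2 = 155 (0b10011011)
  AND R0, R2  → R0 = 238 AND 155 = 138 (0b10001010)
  SHL R0, 1  → R0 = 138 << 1 = 276
Final: R0 = 276

276


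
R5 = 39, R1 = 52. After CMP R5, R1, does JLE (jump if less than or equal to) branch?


Trace:
  R5 = 39, R1 = 52
  CMP R5, R1  → compares 39 vs 52
  JLE checks: is 39 less than or equal to 52?
  39 < 52, so condition is true
Branch taken: Yes

Yes


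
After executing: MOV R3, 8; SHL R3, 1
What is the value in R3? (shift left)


Register state trace:
  MOV R3, 8  → R3 = 8
  SHL R3, 1  → R3 = 8 << 1 = 8 * 2^1 = 16
Final: R3 = 16

16


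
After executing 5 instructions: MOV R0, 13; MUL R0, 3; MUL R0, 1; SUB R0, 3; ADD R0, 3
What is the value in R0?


Register state trace:
  MOV R0, 13  → R0 = 13
  MUL R0, 3  → R0 = 13 * 3 = 39
  MUL R0, 1  → R0 = 39 * 1 = 39
  SUB R0, 3  → R0 = 39 - 3 = 36
  ADD R0, 3  → R0 = 36 + 3 = 39
Final: R0 = 39

39


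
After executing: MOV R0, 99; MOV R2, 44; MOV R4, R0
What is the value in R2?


Register state trace:
  MOV R0, 99  → R0 = 99
  MOV R2, 44  → R2 = 44
  MOV R4, R0  → R4 = 99
Final: R2 = 44

44


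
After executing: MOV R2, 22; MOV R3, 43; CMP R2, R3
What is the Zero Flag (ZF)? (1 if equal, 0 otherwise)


Register state trace:
  MOV R2, 22  → R2 = 22
  MOV R3, 43  → R3 = 43
  CMP R2, R3  → computes 22 - 43 = -21
  Result is nonzero, so values are not equal
ZF = 0

0


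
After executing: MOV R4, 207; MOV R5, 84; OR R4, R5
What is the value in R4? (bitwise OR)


Register state trace:
  MOV R4, 207  → R4 = 207 (0b11001111)
  MOV R5, 84  → R5 = 84 (0b01010100)
  OR R4, R5   → R4 = 207 OR 84 = 223 (0b11011111)
Final: R4 = 223

223


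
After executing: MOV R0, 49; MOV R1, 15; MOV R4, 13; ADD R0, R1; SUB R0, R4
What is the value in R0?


Register state trace:
  MOV R0, 49  → R0 = 49
  MOV R1, 15  → R1 = 15
  MOV R4, 13  → R4 = 13
  ADD R0, R1  → R0 = 49 + 15 = 64
  SUB R0, R4  → R0 = 64 - 13 = 51
Final: R0 = 51

51


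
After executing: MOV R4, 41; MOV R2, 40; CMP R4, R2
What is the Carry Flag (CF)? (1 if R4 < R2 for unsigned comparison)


Register state trace:
  MOV R4, 41  → R4 = 41
  MOV R2, 40  → R2 = 40
  CMP R4, R2  → unsigned 41 - 40: no borrow
  41 >= 40, so CF = 0
CF = 0

0


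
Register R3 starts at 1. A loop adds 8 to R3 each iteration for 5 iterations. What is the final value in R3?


Starting value: R3 = 1
  Iter 1: R3 = 1 + 8 = 9
  Iter 2: R3 = 9 + 8 = 17
  Iter 3: R3 = 17 + 8 = 25
  Iter 4: R3 = 25 + 8 = 33
  Iter 5: R3 = 33 + 8 = 41
Final: R3 = 41

41


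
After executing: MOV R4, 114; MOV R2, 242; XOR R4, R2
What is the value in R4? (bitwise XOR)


Register state trace:
  MOV R4, 114  → R4 = 114 (0b01110010)
  MOV R2, 242  → R2 = 242 (0b11110010)
  XOR R4, R2  → R4 = 114 XOR 242 = 128 (0b10000000)
Final: R4 = 128

128


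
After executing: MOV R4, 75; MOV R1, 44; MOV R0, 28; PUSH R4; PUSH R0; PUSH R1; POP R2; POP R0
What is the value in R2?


Stack trace (top is rightmost):
  MOV R4, 75  → R4 = 75
  MOV R1, 44  → R1 = 44
  MOV R0, 28  → R0 = 28
  PUSH R4  → stack: [75]
  PUSH R0  → stack: [75, 28]
  PUSH R1  → stack: [75, 28, 44]
  POP R2  → R2 = 44, stack: [75, 28]
  POP R0  → R0 = 28, stack: [75]
Final: R2 = 44

44


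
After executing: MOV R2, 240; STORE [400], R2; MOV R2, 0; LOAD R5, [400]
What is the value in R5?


Register and memory trace:
  MOV R2, 240  → R2 = 240
  STORE [400], R2  → mem[400] = 240
  MOV R2, 0  → R2 = 0
  LOAD R5, [400]  → R5 = mem[400] = 240
Final: R5 = 240

240


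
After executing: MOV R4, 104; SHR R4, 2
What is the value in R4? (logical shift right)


Register state trace:
  MOV R4, 104  → R4 = 104
  SHR R4, 2  → R4 = 104 >> 2 = 104 // 2^2 = 26
Final: R4 = 26

26


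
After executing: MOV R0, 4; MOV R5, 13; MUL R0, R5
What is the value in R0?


Register state trace:
  MOV R0, 4  → R0 = 4
  MOV R5, 13  → R5 = 13
  MUL R0, R5  → R0 = 4 * 13 = 52
Final: R0 = 52

52


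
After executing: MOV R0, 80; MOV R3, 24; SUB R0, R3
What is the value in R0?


Register state trace:
  MOV R0, 80  → R0 = 80
  MOV R3, 24  → R3 = 24
  SUB R0, R3  → R0 = 80 - 24 = 56
Final: R0 = 56

56


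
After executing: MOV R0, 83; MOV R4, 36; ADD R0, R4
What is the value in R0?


Register state trace:
  MOV R0, 83  → R0 = 83
  MOV R4, 36  → R4 = 36
  ADD R0, R4  → R0 = 83 + 36 = 119
Final: R0 = 119

119


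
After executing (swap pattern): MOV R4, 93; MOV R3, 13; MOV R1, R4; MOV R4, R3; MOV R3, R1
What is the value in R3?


Register state trace (swap pattern):
  MOV R4, 93  → R4 = 93
  MOV R3, 13  → R3 = 13
  MOV R1, R4  → R1 = 93  (save R4)
  MOV R4, R3  → R4 = 13  (R4 gets R3's value)
  MOV R3, R1  → R3 = 93  (R3 gets saved value)
Final: R3 = 93

93


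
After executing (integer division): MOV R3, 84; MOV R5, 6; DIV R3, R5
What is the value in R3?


Register state trace:
  MOV R3, 84  → R3 = 84
  MOV R5, 6  → R5 = 6
  DIV R3, R5  → R3 = 84 // 6 = 14
Final: R3 = 14

14


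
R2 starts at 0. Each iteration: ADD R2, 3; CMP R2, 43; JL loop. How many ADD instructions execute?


Loop trace (R2 starts at 0, target 43, step 3):
  ADD #1: R2 = 0 + 3 = 3  → 3 < 43, loop
  ADD #2: R2 = 3 + 3 = 6  → 6 < 43, loop
  ADD #3: R2 = 6 + 3 = 9  → 9 < 43, loop
  ADD #4: R2 = 9 + 3 = 12  → 12 < 43, loop
  ADD #5: R2 = 12 + 3 = 15  → 15 < 43, loop
  ADD #6: R2 = 15 + 3 = 18  → 18 < 43, loop
  ADD #7: R2 = 18 + 3 = 21  → 21 < 43, loop
  ADD #8: R2 = 21 + 3 = 24  → 24 < 43, loop
  ADD #9: R2 = 24 + 3 = 27  → 27 < 43, loop
  ADD #10: R2 = 27 + 3 = 30  → 30 < 43, loop
  ADD #11: R2 = 30 + 3 = 33  → 33 < 43, loop
  ADD #12: R2 = 33 + 3 = 36  → 36 < 43, loop
  ADD #13: R2 = 36 + 3 = 39  → 39 < 43, loop
  ADD #14: R2 = 39 + 3 = 42  → 42 < 43, loop
  ADD #15: R2 = 42 + 3 = 45  → 45 >= 43, exit
Total ADD instructions: 15

15


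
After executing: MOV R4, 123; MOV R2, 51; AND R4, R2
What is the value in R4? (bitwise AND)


Register state trace:
  MOV R4, 123  → R4 = 123 (0b01111011)
  MOV R2, 51  → R2 = 51 (0b00110011)
  AND R4, R2  → R4 = 123 AND 51 = 51 (0b00110011)
Final: R4 = 51

51


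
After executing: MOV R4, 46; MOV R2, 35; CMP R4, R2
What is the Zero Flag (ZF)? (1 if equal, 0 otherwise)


Register state trace:
  MOV R4, 46  → R4 = 46
  MOV R2, 35  → R2 = 35
  CMP R4, R2  → computes 46 - 35 = 11
  Result is nonzero, so values are not equal
ZF = 0

0


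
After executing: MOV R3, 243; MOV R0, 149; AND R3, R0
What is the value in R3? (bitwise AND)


Register state trace:
  MOV R3, 243  → R3 = 243 (0b11110011)
  MOV R0, 149  → R0 = 149 (0b10010101)
  AND R3, R0  → R3 = 243 AND 149 = 145 (0b10010001)
Final: R3 = 145

145


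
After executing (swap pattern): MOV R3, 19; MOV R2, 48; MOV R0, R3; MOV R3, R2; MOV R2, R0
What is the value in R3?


Register state trace (swap pattern):
  MOV R3, 19  → R3 = 19
  MOV R2, 48  → R2 = 48
  MOV R0, R3  → R0 = 19  (save R3)
  MOV R3, R2  → R3 = 48  (R3 gets R2's value)
  MOV R2, R0  → R2 = 19  (R2 gets saved value)
Final: R3 = 48

48


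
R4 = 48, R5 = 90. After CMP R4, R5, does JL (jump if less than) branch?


Trace:
  R4 = 48, R5 = 90
  CMP R4, R5  → compares 48 vs 90
  JL checks: is 48 less than 90?
  48 < 90, so condition is true
Branch taken: Yes

Yes


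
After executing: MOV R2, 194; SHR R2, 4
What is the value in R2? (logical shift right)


Register state trace:
  MOV R2, 194  → R2 = 194
  SHR R2, 4  → R2 = 194 >> 4 = 194 // 2^4 = 12
Final: R2 = 12

12


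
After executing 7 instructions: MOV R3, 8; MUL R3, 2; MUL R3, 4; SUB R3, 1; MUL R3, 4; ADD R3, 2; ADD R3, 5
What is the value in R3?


Register state trace:
  MOV R3, 8  → R3 = 8
  MUL R3, 2  → R3 = 8 * 2 = 16
  MUL R3, 4  → R3 = 16 * 4 = 64
  SUB R3, 1  → R3 = 64 - 1 = 63
  MUL R3, 4  → R3 = 63 * 4 = 252
  ADD R3, 2  → R3 = 252 + 2 = 254
  ADD R3, 5  → R3 = 254 + 5 = 259
Final: R3 = 259

259


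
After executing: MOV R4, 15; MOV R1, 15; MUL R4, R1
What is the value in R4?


Register state trace:
  MOV R4, 15  → R4 = 15
  MOV R1, 15  → R1 = 15
  MUL R4, R1  → R4 = 15 * 15 = 225
Final: R4 = 225

225


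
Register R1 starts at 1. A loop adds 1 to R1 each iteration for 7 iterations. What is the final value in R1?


Starting value: R1 = 1
  Iter 1: R1 = 1 + 1 = 2
  Iter 2: R1 = 2 + 1 = 3
  Iter 3: R1 = 3 + 1 = 4
  Iter 4: R1 = 4 + 1 = 5
  Iter 5: R1 = 5 + 1 = 6
  Iter 6: R1 = 6 + 1 = 7
  Iter 7: R1 = 7 + 1 = 8
Final: R1 = 8

8


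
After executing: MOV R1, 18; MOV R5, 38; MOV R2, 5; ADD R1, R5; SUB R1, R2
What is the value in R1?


Register state trace:
  MOV R1, 18  → R1 = 18
  MOV R5, 38  → R5 = 38
  MOV R2, 5  → R2 = 5
  ADD R1, R5  → R1 = 18 + 38 = 56
  SUB R1, R2  → R1 = 56 - 5 = 51
Final: R1 = 51

51


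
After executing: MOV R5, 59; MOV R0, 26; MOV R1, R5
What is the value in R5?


Register state trace:
  MOV R5, 59  → R5 = 59
  MOV R0, 26  → R0 = 26
  MOV R1, R5  → R1 = 59
Final: R5 = 59

59


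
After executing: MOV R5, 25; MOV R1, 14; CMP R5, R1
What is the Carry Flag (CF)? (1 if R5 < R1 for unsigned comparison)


Register state trace:
  MOV R5, 25  → R5 = 25
  MOV R1, 14  → R1 = 14
  CMP R5, R1  → unsigned 25 - 14: no borrow
  25 >= 14, so CF = 0
CF = 0

0


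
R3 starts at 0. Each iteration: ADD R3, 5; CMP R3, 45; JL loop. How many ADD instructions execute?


Loop trace (R3 starts at 0, target 45, step 5):
  ADD #1: R3 = 0 + 5 = 5  → 5 < 45, loop
  ADD #2: R3 = 5 + 5 = 10  → 10 < 45, loop
  ADD #3: R3 = 10 + 5 = 15  → 15 < 45, loop
  ADD #4: R3 = 15 + 5 = 20  → 20 < 45, loop
  ADD #5: R3 = 20 + 5 = 25  → 25 < 45, loop
  ADD #6: R3 = 25 + 5 = 30  → 30 < 45, loop
  ADD #7: R3 = 30 + 5 = 35  → 35 < 45, loop
  ADD #8: R3 = 35 + 5 = 40  → 40 < 45, loop
  ADD #9: R3 = 40 + 5 = 45  → 45 >= 45, exit
Total ADD instructions: 9

9


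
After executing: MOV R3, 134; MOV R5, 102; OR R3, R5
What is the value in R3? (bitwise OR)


Register state trace:
  MOV R3, 134  → R3 = 134 (0b10000110)
  MOV R5, 102  → R5 = 102 (0b01100110)
  OR R3, R5   → R3 = 134 OR 102 = 230 (0b11100110)
Final: R3 = 230

230


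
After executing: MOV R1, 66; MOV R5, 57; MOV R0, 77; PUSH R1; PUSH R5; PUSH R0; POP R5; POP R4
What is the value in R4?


Stack trace (top is rightmost):
  MOV R1, 66  → R1 = 66
  MOV R5, 57  → R5 = 57
  MOV R0, 77  → R0 = 77
  PUSH R1  → stack: [66]
  PUSH R5  → stack: [66, 57]
  PUSH R0  → stack: [66, 57, 77]
  POP R5  → R5 = 77, stack: [66, 57]
  POP R4  → R4 = 57, stack: [66]
Final: R4 = 57

57


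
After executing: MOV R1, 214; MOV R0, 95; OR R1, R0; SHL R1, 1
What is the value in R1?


Register state trace:
  MOV R1, 214  → R1 = 214 (0b11010110)
  MOV R0, 95  → R0 = 95 (0b01011111)
  OR R1, R0  → R1 = 214 OR 95 = 223 (0b11011111)
  SHL R1, 1  → R1 = 223 << 1 = 446
Final: R1 = 446

446


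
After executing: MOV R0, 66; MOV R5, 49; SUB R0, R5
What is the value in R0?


Register state trace:
  MOV R0, 66  → R0 = 66
  MOV R5, 49  → R5 = 49
  SUB R0, R5  → R0 = 66 - 49 = 17
Final: R0 = 17

17


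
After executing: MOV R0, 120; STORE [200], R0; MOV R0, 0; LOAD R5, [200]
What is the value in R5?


Register and memory trace:
  MOV R0, 120  → R0 = 120
  STORE [200], R0  → mem[200] = 120
  MOV R0, 0  → R0 = 0
  LOAD R5, [200]  → R5 = mem[200] = 120
Final: R5 = 120

120


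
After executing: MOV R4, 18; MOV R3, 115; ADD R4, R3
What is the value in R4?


Register state trace:
  MOV R4, 18  → R4 = 18
  MOV R3, 115  → R3 = 115
  ADD R4, R3  → R4 = 18 + 115 = 133
Final: R4 = 133

133


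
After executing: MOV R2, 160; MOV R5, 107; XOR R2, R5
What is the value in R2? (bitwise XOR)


Register state trace:
  MOV R2, 160  → R2 = 160 (0b10100000)
  MOV R5, 107  → R5 = 107 (0b01101011)
  XOR R2, R5  → R2 = 160 XOR 107 = 203 (0b11001011)
Final: R2 = 203

203


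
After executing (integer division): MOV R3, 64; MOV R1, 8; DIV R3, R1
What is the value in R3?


Register state trace:
  MOV R3, 64  → R3 = 64
  MOV R1, 8  → R1 = 8
  DIV R3, R1  → R3 = 64 // 8 = 8
Final: R3 = 8

8


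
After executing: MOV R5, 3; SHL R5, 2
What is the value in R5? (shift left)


Register state trace:
  MOV R5, 3  → R5 = 3
  SHL R5, 2  → R5 = 3 << 2 = 3 * 2^2 = 12
Final: R5 = 12

12


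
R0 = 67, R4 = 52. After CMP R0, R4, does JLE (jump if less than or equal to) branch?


Trace:
  R0 = 67, R4 = 52
  CMP R0, R4  → compares 67 vs 52
  JLE checks: is 67 less than or equal to 52?
  67 > 52, so condition is false
Branch taken: No

No


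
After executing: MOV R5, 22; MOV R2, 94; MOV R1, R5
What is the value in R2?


Register state trace:
  MOV R5, 22  → R5 = 22
  MOV R2, 94  → R2 = 94
  MOV R1, R5  → R1 = 22
Final: R2 = 94

94


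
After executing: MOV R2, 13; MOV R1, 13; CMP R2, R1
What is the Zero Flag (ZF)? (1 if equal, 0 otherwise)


Register state trace:
  MOV R2, 13  → R2 = 13
  MOV R1, 13  → R1 = 13
  CMP R2, R1  → computes 13 - 13 = 0
  Result is zero, so values are equal
ZF = 1

1


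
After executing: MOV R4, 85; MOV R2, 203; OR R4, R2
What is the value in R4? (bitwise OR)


Register state trace:
  MOV R4, 85  → R4 = 85 (0b01010101)
  MOV R2, 203  → R2 = 203 (0b11001011)
  OR R4, R2   → R4 = 85 OR 203 = 223 (0b11011111)
Final: R4 = 223

223


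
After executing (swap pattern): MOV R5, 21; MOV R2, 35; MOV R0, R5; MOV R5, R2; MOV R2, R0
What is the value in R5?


Register state trace (swap pattern):
  MOV R5, 21  → R5 = 21
  MOV R2, 35  → R2 = 35
  MOV R0, R5  → R0 = 21  (save R5)
  MOV R5, R2  → R5 = 35  (R5 gets R2's value)
  MOV R2, R0  → R2 = 21  (R2 gets saved value)
Final: R5 = 35

35


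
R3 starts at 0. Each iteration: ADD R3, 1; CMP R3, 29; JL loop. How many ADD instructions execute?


Loop trace (R3 starts at 0, target 29, step 1):
  ADD #1: R3 = 0 + 1 = 1  → 1 < 29, loop
  ADD #2: R3 = 1 + 1 = 2  → 2 < 29, loop
  ADD #3: R3 = 2 + 1 = 3  → 3 < 29, loop
  ADD #4: R3 = 3 + 1 = 4  → 4 < 29, loop
  ADD #5: R3 = 4 + 1 = 5  → 5 < 29, loop
  ADD #6: R3 = 5 + 1 = 6  → 6 < 29, loop
  ADD #7: R3 = 6 + 1 = 7  → 7 < 29, loop
  ADD #8: R3 = 7 + 1 = 8  → 8 < 29, loop
  ADD #9: R3 = 8 + 1 = 9  → 9 < 29, loop
  ADD #10: R3 = 9 + 1 = 10  → 10 < 29, loop
  ADD #11: R3 = 10 + 1 = 11  → 11 < 29, loop
  ADD #12: R3 = 11 + 1 = 12  → 12 < 29, loop
  ADD #13: R3 = 12 + 1 = 13  → 13 < 29, loop
  ADD #14: R3 = 13 + 1 = 14  → 14 < 29, loop
  ADD #15: R3 = 14 + 1 = 15  → 15 < 29, loop
  ADD #16: R3 = 15 + 1 = 16  → 16 < 29, loop
  ADD #17: R3 = 16 + 1 = 17  → 17 < 29, loop
  ADD #18: R3 = 17 + 1 = 18  → 18 < 29, loop
  ADD #19: R3 = 18 + 1 = 19  → 19 < 29, loop
  ADD #20: R3 = 19 + 1 = 20  → 20 < 29, loop
  ADD #21: R3 = 20 + 1 = 21  → 21 < 29, loop
  ADD #22: R3 = 21 + 1 = 22  → 22 < 29, loop
  ADD #23: R3 = 22 + 1 = 23  → 23 < 29, loop
  ADD #24: R3 = 23 + 1 = 24  → 24 < 29, loop
  ADD #25: R3 = 24 + 1 = 25  → 25 < 29, loop
  ADD #26: R3 = 25 + 1 = 26  → 26 < 29, loop
  ADD #27: R3 = 26 + 1 = 27  → 27 < 29, loop
  ADD #28: R3 = 27 + 1 = 28  → 28 < 29, loop
  ADD #29: R3 = 28 + 1 = 29  → 29 >= 29, exit
Total ADD instructions: 29

29


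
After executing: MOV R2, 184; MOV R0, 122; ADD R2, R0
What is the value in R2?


Register state trace:
  MOV R2, 184  → R2 = 184
  MOV R0, 122  → R0 = 122
  ADD R2, R0  → R2 = 184 + 122 = 306
Final: R2 = 306

306


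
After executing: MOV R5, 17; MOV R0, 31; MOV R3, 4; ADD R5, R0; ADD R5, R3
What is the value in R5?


Register state trace:
  MOV R5, 17  → R5 = 17
  MOV R0, 31  → R0 = 31
  MOV R3, 4  → R3 = 4
  ADD R5, R0  → R5 = 17 + 31 = 48
  ADD R5, R3  → R5 = 48 + 4 = 52
Final: R5 = 52

52


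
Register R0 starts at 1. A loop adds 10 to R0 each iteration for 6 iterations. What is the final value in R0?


Starting value: R0 = 1
  Iter 1: R0 = 1 + 10 = 11
  Iter 2: R0 = 11 + 10 = 21
  Iter 3: R0 = 21 + 10 = 31
  Iter 4: R0 = 31 + 10 = 41
  Iter 5: R0 = 41 + 10 = 51
  Iter 6: R0 = 51 + 10 = 61
Final: R0 = 61

61


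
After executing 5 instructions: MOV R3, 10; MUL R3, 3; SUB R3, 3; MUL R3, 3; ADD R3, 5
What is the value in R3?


Register state trace:
  MOV R3, 10  → R3 = 10
  MUL R3, 3  → R3 = 10 * 3 = 30
  SUB R3, 3  → R3 = 30 - 3 = 27
  MUL R3, 3  → R3 = 27 * 3 = 81
  ADD R3, 5  → R3 = 81 + 5 = 86
Final: R3 = 86

86


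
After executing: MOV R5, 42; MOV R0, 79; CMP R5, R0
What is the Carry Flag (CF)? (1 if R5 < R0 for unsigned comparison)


Register state trace:
  MOV R5, 42  → R5 = 42
  MOV R0, 79  → R0 = 79
  CMP R5, R0  → unsigned 42 - 79: borrow occurs
  42 < 79, so CF = 1
CF = 1

1


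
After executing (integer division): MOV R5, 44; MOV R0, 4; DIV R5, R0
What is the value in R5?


Register state trace:
  MOV R5, 44  → R5 = 44
  MOV R0, 4  → R0 = 4
  DIV R5, R0  → R5 = 44 // 4 = 11
Final: R5 = 11

11


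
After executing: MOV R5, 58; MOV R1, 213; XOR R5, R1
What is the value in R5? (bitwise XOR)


Register state trace:
  MOV R5, 58  → R5 = 58 (0b00111010)
  MOV R1, 213  → R1 = 213 (0b11010101)
  XOR R5, R1  → R5 = 58 XOR 213 = 239 (0b11101111)
Final: R5 = 239

239


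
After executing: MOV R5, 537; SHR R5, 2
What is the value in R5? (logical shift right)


Register state trace:
  MOV R5, 537  → R5 = 537
  SHR R5, 2  → R5 = 537 >> 2 = 537 // 2^2 = 134
Final: R5 = 134

134


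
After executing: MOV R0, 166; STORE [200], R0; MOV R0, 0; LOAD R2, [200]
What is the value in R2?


Register and memory trace:
  MOV R0, 166  → R0 = 166
  STORE [200], R0  → mem[200] = 166
  MOV R0, 0  → R0 = 0
  LOAD R2, [200]  → R2 = mem[200] = 166
Final: R2 = 166

166


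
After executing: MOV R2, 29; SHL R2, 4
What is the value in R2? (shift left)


Register state trace:
  MOV R2, 29  → R2 = 29
  SHL R2, 4  → R2 = 29 << 4 = 29 * 2^4 = 464
Final: R2 = 464

464


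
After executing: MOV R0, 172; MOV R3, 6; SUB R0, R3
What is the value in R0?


Register state trace:
  MOV R0, 172  → R0 = 172
  MOV R3, 6  → R3 = 6
  SUB R0, R3  → R0 = 172 - 6 = 166
Final: R0 = 166

166


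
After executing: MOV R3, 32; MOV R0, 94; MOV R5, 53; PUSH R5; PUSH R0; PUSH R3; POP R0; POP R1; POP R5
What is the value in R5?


Stack trace (top is rightmost):
  MOV R3, 32  → R3 = 32
  MOV R0, 94  → R0 = 94
  MOV R5, 53  → R5 = 53
  PUSH R5  → stack: [53]
  PUSH R0  → stack: [53, 94]
  PUSH R3  → stack: [53, 94, 32]
  POP R0  → R0 = 32, stack: [53, 94]
  POP R1  → R1 = 94, stack: [53]
  POP R5  → R5 = 53, stack: []
Final: R5 = 53

53


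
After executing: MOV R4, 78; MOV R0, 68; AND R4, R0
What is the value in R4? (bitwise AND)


Register state trace:
  MOV R4, 78  → R4 = 78 (0b01001110)
  MOV R0, 68  → R0 = 68 (0b01000100)
  AND R4, R0  → R4 = 78 AND 68 = 68 (0b01000100)
Final: R4 = 68

68


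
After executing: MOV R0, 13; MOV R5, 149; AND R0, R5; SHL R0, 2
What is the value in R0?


Register state trace:
  MOV R0, 13  → R0 = 13 (0b00001101)
  MOV R5, 149  → R5 = 149 (0b10010101)
  AND R0, R5  → R0 = 13 AND 149 = 5 (0b00000101)
  SHL R0, 2  → R0 = 5 << 2 = 20
Final: R0 = 20

20


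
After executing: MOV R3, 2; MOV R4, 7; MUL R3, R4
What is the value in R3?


Register state trace:
  MOV R3, 2  → R3 = 2
  MOV R4, 7  → R4 = 7
  MUL R3, R4  → R3 = 2 * 7 = 14
Final: R3 = 14

14


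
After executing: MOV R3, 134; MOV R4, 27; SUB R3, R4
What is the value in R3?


Register state trace:
  MOV R3, 134  → R3 = 134
  MOV R4, 27  → R4 = 27
  SUB R3, R4  → R3 = 134 - 27 = 107
Final: R3 = 107

107


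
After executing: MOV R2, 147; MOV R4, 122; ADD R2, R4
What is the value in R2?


Register state trace:
  MOV R2, 147  → R2 = 147
  MOV R4, 122  → R4 = 122
  ADD R2, R4  → R2 = 147 + 122 = 269
Final: R2 = 269

269


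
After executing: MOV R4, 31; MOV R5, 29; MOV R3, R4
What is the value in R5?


Register state trace:
  MOV R4, 31  → R4 = 31
  MOV R5, 29  → R5 = 29
  MOV R3, R4  → R3 = 31
Final: R5 = 29

29


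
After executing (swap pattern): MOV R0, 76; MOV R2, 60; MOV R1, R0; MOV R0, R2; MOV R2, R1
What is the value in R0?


Register state trace (swap pattern):
  MOV R0, 76  → R0 = 76
  MOV R2, 60  → R2 = 60
  MOV R1, R0  → R1 = 76  (save R0)
  MOV R0, R2  → R0 = 60  (R0 gets R2's value)
  MOV R2, R1  → R2 = 76  (R2 gets saved value)
Final: R0 = 60

60


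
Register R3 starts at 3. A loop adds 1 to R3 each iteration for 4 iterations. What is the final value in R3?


Starting value: R3 = 3
  Iter 1: R3 = 3 + 1 = 4
  Iter 2: R3 = 4 + 1 = 5
  Iter 3: R3 = 5 + 1 = 6
  Iter 4: R3 = 6 + 1 = 7
Final: R3 = 7

7


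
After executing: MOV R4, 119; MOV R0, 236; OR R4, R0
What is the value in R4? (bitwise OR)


Register state trace:
  MOV R4, 119  → R4 = 119 (0b01110111)
  MOV R0, 236  → R0 = 236 (0b11101100)
  OR R4, R0   → R4 = 119 OR 236 = 255 (0b11111111)
Final: R4 = 255

255


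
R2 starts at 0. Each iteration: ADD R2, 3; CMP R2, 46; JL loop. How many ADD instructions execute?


Loop trace (R2 starts at 0, target 46, step 3):
  ADD #1: R2 = 0 + 3 = 3  → 3 < 46, loop
  ADD #2: R2 = 3 + 3 = 6  → 6 < 46, loop
  ADD #3: R2 = 6 + 3 = 9  → 9 < 46, loop
  ADD #4: R2 = 9 + 3 = 12  → 12 < 46, loop
  ADD #5: R2 = 12 + 3 = 15  → 15 < 46, loop
  ADD #6: R2 = 15 + 3 = 18  → 18 < 46, loop
  ADD #7: R2 = 18 + 3 = 21  → 21 < 46, loop
  ADD #8: R2 = 21 + 3 = 24  → 24 < 46, loop
  ADD #9: R2 = 24 + 3 = 27  → 27 < 46, loop
  ADD #10: R2 = 27 + 3 = 30  → 30 < 46, loop
  ADD #11: R2 = 30 + 3 = 33  → 33 < 46, loop
  ADD #12: R2 = 33 + 3 = 36  → 36 < 46, loop
  ADD #13: R2 = 36 + 3 = 39  → 39 < 46, loop
  ADD #14: R2 = 39 + 3 = 42  → 42 < 46, loop
  ADD #15: R2 = 42 + 3 = 45  → 45 < 46, loop
  ADD #16: R2 = 45 + 3 = 48  → 48 >= 46, exit
Total ADD instructions: 16

16


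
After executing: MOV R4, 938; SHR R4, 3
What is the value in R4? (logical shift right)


Register state trace:
  MOV R4, 938  → R4 = 938
  SHR R4, 3  → R4 = 938 >> 3 = 938 // 2^3 = 117
Final: R4 = 117

117


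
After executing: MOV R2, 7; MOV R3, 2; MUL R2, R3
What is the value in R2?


Register state trace:
  MOV R2, 7  → R2 = 7
  MOV R3, 2  → R3 = 2
  MUL R2, R3  → R2 = 7 * 2 = 14
Final: R2 = 14

14


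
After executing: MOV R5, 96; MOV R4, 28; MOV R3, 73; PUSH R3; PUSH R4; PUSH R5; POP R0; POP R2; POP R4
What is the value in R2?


Stack trace (top is rightmost):
  MOV R5, 96  → R5 = 96
  MOV R4, 28  → R4 = 28
  MOV R3, 73  → R3 = 73
  PUSH R3  → stack: [73]
  PUSH R4  → stack: [73, 28]
  PUSH R5  → stack: [73, 28, 96]
  POP R0  → R0 = 96, stack: [73, 28]
  POP R2  → R2 = 28, stack: [73]
  POP R4  → R4 = 73, stack: []
Final: R2 = 28

28


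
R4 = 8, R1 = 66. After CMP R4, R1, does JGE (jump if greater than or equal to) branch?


Trace:
  R4 = 8, R1 = 66
  CMP R4, R1  → compares 8 vs 66
  JGE checks: is 8 greater than or equal to 66?
  8 < 66, so condition is false
Branch taken: No

No


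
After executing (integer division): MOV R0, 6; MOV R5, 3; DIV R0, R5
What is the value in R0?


Register state trace:
  MOV R0, 6  → R0 = 6
  MOV R5, 3  → R5 = 3
  DIV R0, R5  → R0 = 6 // 3 = 2
Final: R0 = 2

2


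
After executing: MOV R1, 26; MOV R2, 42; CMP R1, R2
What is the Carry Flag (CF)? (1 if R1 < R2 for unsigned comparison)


Register state trace:
  MOV R1, 26  → R1 = 26
  MOV R2, 42  → R2 = 42
  CMP R1, R2  → unsigned 26 - 42: borrow occurs
  26 < 42, so CF = 1
CF = 1

1


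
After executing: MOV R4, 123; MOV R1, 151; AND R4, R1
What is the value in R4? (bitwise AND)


Register state trace:
  MOV R4, 123  → R4 = 123 (0b01111011)
  MOV R1, 151  → R1 = 151 (0b10010111)
  AND R4, R1  → R4 = 123 AND 151 = 19 (0b00010011)
Final: R4 = 19

19


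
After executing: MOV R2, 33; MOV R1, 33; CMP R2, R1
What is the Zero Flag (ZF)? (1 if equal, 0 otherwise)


Register state trace:
  MOV R2, 33  → R2 = 33
  MOV R1, 33  → R1 = 33
  CMP R2, R1  → computes 33 - 33 = 0
  Result is zero, so values are equal
ZF = 1

1


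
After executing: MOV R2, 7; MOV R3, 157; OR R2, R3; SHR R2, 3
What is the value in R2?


Register state trace:
  MOV R2, 7  → R2 = 7 (0b00000111)
  MOV R3, 157  → R3 = 157 (0b10011101)
  OR R2, R3  → R2 = 7 OR 157 = 159 (0b10011111)
  SHR R2, 3  → R2 = 159 >> 3 = 19
Final: R2 = 19

19


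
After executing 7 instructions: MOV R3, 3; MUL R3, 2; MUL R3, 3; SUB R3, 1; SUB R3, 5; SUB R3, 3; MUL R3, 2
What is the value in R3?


Register state trace:
  MOV R3, 3  → R3 = 3
  MUL R3, 2  → R3 = 3 * 2 = 6
  MUL R3, 3  → R3 = 6 * 3 = 18
  SUB R3, 1  → R3 = 18 - 1 = 17
  SUB R3, 5  → R3 = 17 - 5 = 12
  SUB R3, 3  → R3 = 12 - 3 = 9
  MUL R3, 2  → R3 = 9 * 2 = 18
Final: R3 = 18

18


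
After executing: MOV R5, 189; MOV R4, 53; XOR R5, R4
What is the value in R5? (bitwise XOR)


Register state trace:
  MOV R5, 189  → R5 = 189 (0b10111101)
  MOV R4, 53  → R4 = 53 (0b00110101)
  XOR R5, R4  → R5 = 189 XOR 53 = 136 (0b10001000)
Final: R5 = 136

136


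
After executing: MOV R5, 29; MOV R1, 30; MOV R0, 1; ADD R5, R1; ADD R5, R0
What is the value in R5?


Register state trace:
  MOV R5, 29  → R5 = 29
  MOV R1, 30  → R1 = 30
  MOV R0, 1  → R0 = 1
  ADD R5, R1  → R5 = 29 + 30 = 59
  ADD R5, R0  → R5 = 59 + 1 = 60
Final: R5 = 60

60


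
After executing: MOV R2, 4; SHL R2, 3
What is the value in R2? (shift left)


Register state trace:
  MOV R2, 4  → R2 = 4
  SHL R2, 3  → R2 = 4 << 3 = 4 * 2^3 = 32
Final: R2 = 32

32


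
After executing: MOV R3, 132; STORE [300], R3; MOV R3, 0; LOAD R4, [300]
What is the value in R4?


Register and memory trace:
  MOV R3, 132  → R3 = 132
  STORE [300], R3  → mem[300] = 132
  MOV R3, 0  → R3 = 0
  LOAD R4, [300]  → R4 = mem[300] = 132
Final: R4 = 132

132


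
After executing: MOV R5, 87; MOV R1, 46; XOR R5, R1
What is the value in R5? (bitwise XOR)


Register state trace:
  MOV R5, 87  → R5 = 87 (0b01010111)
  MOV R1, 46  → R1 = 46 (0b00101110)
  XOR R5, R1  → R5 = 87 XOR 46 = 121 (0b01111001)
Final: R5 = 121

121


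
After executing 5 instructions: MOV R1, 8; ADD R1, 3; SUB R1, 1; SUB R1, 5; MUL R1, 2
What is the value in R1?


Register state trace:
  MOV R1, 8  → R1 = 8
  ADD R1, 3  → R1 = 8 + 3 = 11
  SUB R1, 1  → R1 = 11 - 1 = 10
  SUB R1, 5  → R1 = 10 - 5 = 5
  MUL R1, 2  → R1 = 5 * 2 = 10
Final: R1 = 10

10


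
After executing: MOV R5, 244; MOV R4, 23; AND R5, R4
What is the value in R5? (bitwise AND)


Register state trace:
  MOV R5, 244  → R5 = 244 (0b11110100)
  MOV R4, 23  → R4 = 23 (0b00010111)
  AND R5, R4  → R5 = 244 AND 23 = 20 (0b00010100)
Final: R5 = 20

20


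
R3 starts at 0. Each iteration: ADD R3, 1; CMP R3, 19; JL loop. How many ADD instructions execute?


Loop trace (R3 starts at 0, target 19, step 1):
  ADD #1: R3 = 0 + 1 = 1  → 1 < 19, loop
  ADD #2: R3 = 1 + 1 = 2  → 2 < 19, loop
  ADD #3: R3 = 2 + 1 = 3  → 3 < 19, loop
  ADD #4: R3 = 3 + 1 = 4  → 4 < 19, loop
  ADD #5: R3 = 4 + 1 = 5  → 5 < 19, loop
  ADD #6: R3 = 5 + 1 = 6  → 6 < 19, loop
  ADD #7: R3 = 6 + 1 = 7  → 7 < 19, loop
  ADD #8: R3 = 7 + 1 = 8  → 8 < 19, loop
  ADD #9: R3 = 8 + 1 = 9  → 9 < 19, loop
  ADD #10: R3 = 9 + 1 = 10  → 10 < 19, loop
  ADD #11: R3 = 10 + 1 = 11  → 11 < 19, loop
  ADD #12: R3 = 11 + 1 = 12  → 12 < 19, loop
  ADD #13: R3 = 12 + 1 = 13  → 13 < 19, loop
  ADD #14: R3 = 13 + 1 = 14  → 14 < 19, loop
  ADD #15: R3 = 14 + 1 = 15  → 15 < 19, loop
  ADD #16: R3 = 15 + 1 = 16  → 16 < 19, loop
  ADD #17: R3 = 16 + 1 = 17  → 17 < 19, loop
  ADD #18: R3 = 17 + 1 = 18  → 18 < 19, loop
  ADD #19: R3 = 18 + 1 = 19  → 19 >= 19, exit
Total ADD instructions: 19

19
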